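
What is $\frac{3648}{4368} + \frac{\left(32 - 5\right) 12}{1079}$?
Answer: $\frac{8576}{7553} \approx 1.1354$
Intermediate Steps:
$\frac{3648}{4368} + \frac{\left(32 - 5\right) 12}{1079} = 3648 \cdot \frac{1}{4368} + 27 \cdot 12 \cdot \frac{1}{1079} = \frac{76}{91} + 324 \cdot \frac{1}{1079} = \frac{76}{91} + \frac{324}{1079} = \frac{8576}{7553}$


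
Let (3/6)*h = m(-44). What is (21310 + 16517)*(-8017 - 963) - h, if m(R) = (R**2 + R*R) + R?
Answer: -339694116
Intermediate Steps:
m(R) = R + 2*R**2 (m(R) = (R**2 + R**2) + R = 2*R**2 + R = R + 2*R**2)
h = 7656 (h = 2*(-44*(1 + 2*(-44))) = 2*(-44*(1 - 88)) = 2*(-44*(-87)) = 2*3828 = 7656)
(21310 + 16517)*(-8017 - 963) - h = (21310 + 16517)*(-8017 - 963) - 1*7656 = 37827*(-8980) - 7656 = -339686460 - 7656 = -339694116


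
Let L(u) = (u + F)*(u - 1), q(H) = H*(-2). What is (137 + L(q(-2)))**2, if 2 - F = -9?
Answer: 33124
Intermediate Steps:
q(H) = -2*H
F = 11 (F = 2 - 1*(-9) = 2 + 9 = 11)
L(u) = (-1 + u)*(11 + u) (L(u) = (u + 11)*(u - 1) = (11 + u)*(-1 + u) = (-1 + u)*(11 + u))
(137 + L(q(-2)))**2 = (137 + (-11 + (-2*(-2))**2 + 10*(-2*(-2))))**2 = (137 + (-11 + 4**2 + 10*4))**2 = (137 + (-11 + 16 + 40))**2 = (137 + 45)**2 = 182**2 = 33124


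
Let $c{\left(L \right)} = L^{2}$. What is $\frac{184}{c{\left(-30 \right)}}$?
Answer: $\frac{46}{225} \approx 0.20444$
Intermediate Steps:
$\frac{184}{c{\left(-30 \right)}} = \frac{184}{\left(-30\right)^{2}} = \frac{184}{900} = 184 \cdot \frac{1}{900} = \frac{46}{225}$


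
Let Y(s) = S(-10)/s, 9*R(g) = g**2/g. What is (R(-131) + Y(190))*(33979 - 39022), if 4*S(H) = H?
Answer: 16751165/228 ≈ 73470.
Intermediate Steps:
S(H) = H/4
R(g) = g/9 (R(g) = (g**2/g)/9 = g/9)
Y(s) = -5/(2*s) (Y(s) = ((1/4)*(-10))/s = -5/(2*s))
(R(-131) + Y(190))*(33979 - 39022) = ((1/9)*(-131) - 5/2/190)*(33979 - 39022) = (-131/9 - 5/2*1/190)*(-5043) = (-131/9 - 1/76)*(-5043) = -9965/684*(-5043) = 16751165/228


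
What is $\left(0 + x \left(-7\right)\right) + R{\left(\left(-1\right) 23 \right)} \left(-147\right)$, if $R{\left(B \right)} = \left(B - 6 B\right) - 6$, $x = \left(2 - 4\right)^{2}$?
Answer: $-16051$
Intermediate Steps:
$x = 4$ ($x = \left(-2\right)^{2} = 4$)
$R{\left(B \right)} = -6 - 5 B$ ($R{\left(B \right)} = - 5 B - 6 = -6 - 5 B$)
$\left(0 + x \left(-7\right)\right) + R{\left(\left(-1\right) 23 \right)} \left(-147\right) = \left(0 + 4 \left(-7\right)\right) + \left(-6 - 5 \left(\left(-1\right) 23\right)\right) \left(-147\right) = \left(0 - 28\right) + \left(-6 - -115\right) \left(-147\right) = -28 + \left(-6 + 115\right) \left(-147\right) = -28 + 109 \left(-147\right) = -28 - 16023 = -16051$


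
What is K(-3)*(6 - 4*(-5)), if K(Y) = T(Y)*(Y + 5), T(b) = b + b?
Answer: -312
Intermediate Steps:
T(b) = 2*b
K(Y) = 2*Y*(5 + Y) (K(Y) = (2*Y)*(Y + 5) = (2*Y)*(5 + Y) = 2*Y*(5 + Y))
K(-3)*(6 - 4*(-5)) = (2*(-3)*(5 - 3))*(6 - 4*(-5)) = (2*(-3)*2)*(6 + 20) = -12*26 = -312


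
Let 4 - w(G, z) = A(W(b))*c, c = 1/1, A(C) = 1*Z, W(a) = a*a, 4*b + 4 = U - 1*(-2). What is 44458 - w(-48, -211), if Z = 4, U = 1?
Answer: 44458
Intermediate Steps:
b = -1/4 (b = -1 + (1 - 1*(-2))/4 = -1 + (1 + 2)/4 = -1 + (1/4)*3 = -1 + 3/4 = -1/4 ≈ -0.25000)
W(a) = a**2
A(C) = 4 (A(C) = 1*4 = 4)
c = 1
w(G, z) = 0 (w(G, z) = 4 - 4 = 0)
44458 - w(-48, -211) = 44458 - 1*0 = 44458 + 0 = 44458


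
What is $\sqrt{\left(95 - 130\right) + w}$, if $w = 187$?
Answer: $2 \sqrt{38} \approx 12.329$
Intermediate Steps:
$\sqrt{\left(95 - 130\right) + w} = \sqrt{\left(95 - 130\right) + 187} = \sqrt{-35 + 187} = \sqrt{152} = 2 \sqrt{38}$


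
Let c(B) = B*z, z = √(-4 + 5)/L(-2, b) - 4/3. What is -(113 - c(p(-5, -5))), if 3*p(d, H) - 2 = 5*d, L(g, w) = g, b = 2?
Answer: -1781/18 ≈ -98.944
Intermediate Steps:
p(d, H) = ⅔ + 5*d/3 (p(d, H) = ⅔ + (5*d)/3 = ⅔ + 5*d/3)
z = -11/6 (z = √(-4 + 5)/(-2) - 4/3 = √1*(-½) - 4*⅓ = 1*(-½) - 4/3 = -½ - 4/3 = -11/6 ≈ -1.8333)
c(B) = -11*B/6 (c(B) = B*(-11/6) = -11*B/6)
-(113 - c(p(-5, -5))) = -(113 - (-11)*(⅔ + (5/3)*(-5))/6) = -(113 - (-11)*(⅔ - 25/3)/6) = -(113 - (-11)*(-23)/(6*3)) = -(113 - 1*253/18) = -(113 - 253/18) = -1*1781/18 = -1781/18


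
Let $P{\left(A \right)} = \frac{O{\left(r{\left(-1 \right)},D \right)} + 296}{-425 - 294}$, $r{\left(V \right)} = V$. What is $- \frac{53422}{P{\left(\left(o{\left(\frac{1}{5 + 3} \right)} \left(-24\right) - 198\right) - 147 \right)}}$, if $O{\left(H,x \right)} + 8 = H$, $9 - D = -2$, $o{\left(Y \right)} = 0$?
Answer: $\frac{38410418}{287} \approx 1.3383 \cdot 10^{5}$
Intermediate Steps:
$D = 11$ ($D = 9 - -2 = 9 + 2 = 11$)
$O{\left(H,x \right)} = -8 + H$
$P{\left(A \right)} = - \frac{287}{719}$ ($P{\left(A \right)} = \frac{\left(-8 - 1\right) + 296}{-425 - 294} = \frac{-9 + 296}{-719} = 287 \left(- \frac{1}{719}\right) = - \frac{287}{719}$)
$- \frac{53422}{P{\left(\left(o{\left(\frac{1}{5 + 3} \right)} \left(-24\right) - 198\right) - 147 \right)}} = - \frac{53422}{- \frac{287}{719}} = \left(-53422\right) \left(- \frac{719}{287}\right) = \frac{38410418}{287}$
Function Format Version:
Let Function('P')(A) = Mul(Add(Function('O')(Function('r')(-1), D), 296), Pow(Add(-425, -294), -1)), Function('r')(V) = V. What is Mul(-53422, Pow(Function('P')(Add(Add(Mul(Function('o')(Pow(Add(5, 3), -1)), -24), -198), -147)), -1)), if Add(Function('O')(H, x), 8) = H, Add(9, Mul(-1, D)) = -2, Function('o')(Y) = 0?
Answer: Rational(38410418, 287) ≈ 1.3383e+5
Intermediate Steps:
D = 11 (D = Add(9, Mul(-1, -2)) = Add(9, 2) = 11)
Function('O')(H, x) = Add(-8, H)
Function('P')(A) = Rational(-287, 719) (Function('P')(A) = Mul(Add(Add(-8, -1), 296), Pow(Add(-425, -294), -1)) = Mul(Add(-9, 296), Pow(-719, -1)) = Mul(287, Rational(-1, 719)) = Rational(-287, 719))
Mul(-53422, Pow(Function('P')(Add(Add(Mul(Function('o')(Pow(Add(5, 3), -1)), -24), -198), -147)), -1)) = Mul(-53422, Pow(Rational(-287, 719), -1)) = Mul(-53422, Rational(-719, 287)) = Rational(38410418, 287)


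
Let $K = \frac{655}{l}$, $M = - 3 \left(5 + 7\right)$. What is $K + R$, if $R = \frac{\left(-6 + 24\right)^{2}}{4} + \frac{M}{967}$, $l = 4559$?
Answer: $\frac{357562054}{4408553} \approx 81.106$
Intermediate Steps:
$M = -36$ ($M = \left(-3\right) 12 = -36$)
$K = \frac{655}{4559} \approx 0.14367$
$R = \frac{78291}{967}$ ($R = \frac{\left(-6 + 24\right)^{2}}{4} - \frac{36}{967} = 18^{2} \cdot \frac{1}{4} - \frac{36}{967} = 324 \cdot \frac{1}{4} - \frac{36}{967} = 81 - \frac{36}{967} = \frac{78291}{967} \approx 80.963$)
$K + R = \frac{655}{4559} + \frac{78291}{967} = \frac{357562054}{4408553}$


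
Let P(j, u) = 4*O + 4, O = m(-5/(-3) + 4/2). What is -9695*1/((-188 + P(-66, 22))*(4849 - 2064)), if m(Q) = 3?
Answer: 1939/95804 ≈ 0.020239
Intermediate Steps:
O = 3
P(j, u) = 16 (P(j, u) = 4*3 + 4 = 12 + 4 = 16)
-9695*1/((-188 + P(-66, 22))*(4849 - 2064)) = -9695*1/((-188 + 16)*(4849 - 2064)) = -9695/(2785*(-172)) = -9695/(-479020) = -9695*(-1/479020) = 1939/95804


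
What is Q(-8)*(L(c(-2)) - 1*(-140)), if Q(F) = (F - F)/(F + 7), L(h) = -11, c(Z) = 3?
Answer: 0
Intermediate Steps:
Q(F) = 0 (Q(F) = 0/(7 + F) = 0)
Q(-8)*(L(c(-2)) - 1*(-140)) = 0*(-11 - 1*(-140)) = 0*(-11 + 140) = 0*129 = 0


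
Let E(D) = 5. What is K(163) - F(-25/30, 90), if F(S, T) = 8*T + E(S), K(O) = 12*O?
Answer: 1231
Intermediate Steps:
F(S, T) = 5 + 8*T (F(S, T) = 8*T + 5 = 5 + 8*T)
K(163) - F(-25/30, 90) = 12*163 - (5 + 8*90) = 1956 - (5 + 720) = 1956 - 1*725 = 1956 - 725 = 1231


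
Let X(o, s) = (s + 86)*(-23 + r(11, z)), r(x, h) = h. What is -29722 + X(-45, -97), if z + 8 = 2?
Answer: -29403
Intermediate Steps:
z = -6 (z = -8 + 2 = -6)
X(o, s) = -2494 - 29*s (X(o, s) = (s + 86)*(-23 - 6) = (86 + s)*(-29) = -2494 - 29*s)
-29722 + X(-45, -97) = -29722 + (-2494 - 29*(-97)) = -29722 + (-2494 + 2813) = -29722 + 319 = -29403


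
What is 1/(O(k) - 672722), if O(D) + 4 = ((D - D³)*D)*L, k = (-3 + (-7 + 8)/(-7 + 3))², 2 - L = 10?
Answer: -8192/4702552287 ≈ -1.7420e-6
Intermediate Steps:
L = -8 (L = 2 - 1*10 = 2 - 10 = -8)
k = 169/16 (k = (-3 + 1/(-4))² = (-3 + 1*(-¼))² = (-3 - ¼)² = (-13/4)² = 169/16 ≈ 10.563)
O(D) = -4 - 8*D*(D - D³) (O(D) = -4 + ((D - D³)*D)*(-8) = -4 + (D*(D - D³))*(-8) = -4 - 8*D*(D - D³))
1/(O(k) - 672722) = 1/((-4 - 8*(169/16)² + 8*(169/16)⁴) - 672722) = 1/((-4 - 8*28561/256 + 8*(815730721/65536)) - 672722) = 1/((-4 - 28561/32 + 815730721/8192) - 672722) = 1/(808386337/8192 - 672722) = 1/(-4702552287/8192) = -8192/4702552287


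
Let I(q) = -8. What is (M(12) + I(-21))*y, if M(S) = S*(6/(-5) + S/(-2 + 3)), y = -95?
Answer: -11552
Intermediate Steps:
M(S) = S*(-6/5 + S) (M(S) = S*(6*(-⅕) + S/1) = S*(-6/5 + S*1) = S*(-6/5 + S))
(M(12) + I(-21))*y = ((⅕)*12*(-6 + 5*12) - 8)*(-95) = ((⅕)*12*(-6 + 60) - 8)*(-95) = ((⅕)*12*54 - 8)*(-95) = (648/5 - 8)*(-95) = (608/5)*(-95) = -11552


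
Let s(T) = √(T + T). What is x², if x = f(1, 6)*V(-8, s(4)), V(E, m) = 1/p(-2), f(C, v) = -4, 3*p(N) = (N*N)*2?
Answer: 9/4 ≈ 2.2500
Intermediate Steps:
s(T) = √2*√T (s(T) = √(2*T) = √2*√T)
p(N) = 2*N²/3 (p(N) = ((N*N)*2)/3 = (N²*2)/3 = (2*N²)/3 = 2*N²/3)
V(E, m) = 3/8 (V(E, m) = 1/((⅔)*(-2)²) = 1/((⅔)*4) = 1/(8/3) = 3/8)
x = -3/2 (x = -4*3/8 = -3/2 ≈ -1.5000)
x² = (-3/2)² = 9/4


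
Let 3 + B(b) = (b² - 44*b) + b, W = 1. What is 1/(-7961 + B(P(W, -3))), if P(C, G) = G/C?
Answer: -1/7826 ≈ -0.00012778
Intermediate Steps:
B(b) = -3 + b² - 43*b (B(b) = -3 + ((b² - 44*b) + b) = -3 + (b² - 43*b) = -3 + b² - 43*b)
1/(-7961 + B(P(W, -3))) = 1/(-7961 + (-3 + (-3/1)² - (-129)/1)) = 1/(-7961 + (-3 + (-3*1)² - (-129))) = 1/(-7961 + (-3 + (-3)² - 43*(-3))) = 1/(-7961 + (-3 + 9 + 129)) = 1/(-7961 + 135) = 1/(-7826) = -1/7826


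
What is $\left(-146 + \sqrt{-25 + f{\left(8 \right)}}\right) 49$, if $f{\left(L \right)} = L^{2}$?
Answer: $-7154 + 49 \sqrt{39} \approx -6848.0$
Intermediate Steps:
$\left(-146 + \sqrt{-25 + f{\left(8 \right)}}\right) 49 = \left(-146 + \sqrt{-25 + 8^{2}}\right) 49 = \left(-146 + \sqrt{-25 + 64}\right) 49 = \left(-146 + \sqrt{39}\right) 49 = -7154 + 49 \sqrt{39}$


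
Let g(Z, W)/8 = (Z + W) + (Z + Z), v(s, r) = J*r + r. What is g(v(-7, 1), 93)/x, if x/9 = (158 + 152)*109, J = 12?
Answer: 176/50685 ≈ 0.0034724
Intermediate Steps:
x = 304110 (x = 9*((158 + 152)*109) = 9*(310*109) = 9*33790 = 304110)
v(s, r) = 13*r (v(s, r) = 12*r + r = 13*r)
g(Z, W) = 8*W + 24*Z (g(Z, W) = 8*((Z + W) + (Z + Z)) = 8*((W + Z) + 2*Z) = 8*(W + 3*Z) = 8*W + 24*Z)
g(v(-7, 1), 93)/x = (8*93 + 24*(13*1))/304110 = (744 + 24*13)*(1/304110) = (744 + 312)*(1/304110) = 1056*(1/304110) = 176/50685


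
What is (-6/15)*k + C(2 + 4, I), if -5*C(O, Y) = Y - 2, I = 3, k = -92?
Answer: 183/5 ≈ 36.600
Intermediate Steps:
C(O, Y) = ⅖ - Y/5 (C(O, Y) = -(Y - 2)/5 = -(-2 + Y)/5 = ⅖ - Y/5)
(-6/15)*k + C(2 + 4, I) = -6/15*(-92) + (⅖ - ⅕*3) = -6*1/15*(-92) + (⅖ - ⅗) = -⅖*(-92) - ⅕ = 184/5 - ⅕ = 183/5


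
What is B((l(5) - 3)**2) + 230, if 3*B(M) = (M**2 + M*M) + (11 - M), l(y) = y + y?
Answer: 1818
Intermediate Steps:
l(y) = 2*y
B(M) = 11/3 - M/3 + 2*M**2/3 (B(M) = ((M**2 + M*M) + (11 - M))/3 = ((M**2 + M**2) + (11 - M))/3 = (2*M**2 + (11 - M))/3 = (11 - M + 2*M**2)/3 = 11/3 - M/3 + 2*M**2/3)
B((l(5) - 3)**2) + 230 = (11/3 - (2*5 - 3)**2/3 + 2*((2*5 - 3)**2)**2/3) + 230 = (11/3 - (10 - 3)**2/3 + 2*((10 - 3)**2)**2/3) + 230 = (11/3 - 1/3*7**2 + 2*(7**2)**2/3) + 230 = (11/3 - 1/3*49 + (2/3)*49**2) + 230 = (11/3 - 49/3 + (2/3)*2401) + 230 = (11/3 - 49/3 + 4802/3) + 230 = 1588 + 230 = 1818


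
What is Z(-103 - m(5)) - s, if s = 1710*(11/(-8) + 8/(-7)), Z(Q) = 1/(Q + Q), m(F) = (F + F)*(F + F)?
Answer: 3496093/812 ≈ 4305.5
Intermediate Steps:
m(F) = 4*F**2 (m(F) = (2*F)*(2*F) = 4*F**2)
Z(Q) = 1/(2*Q)
s = -120555/28 (s = 1710*(11*(-1/8) + 8*(-1/7)) = 1710*(-11/8 - 8/7) = 1710*(-141/56) = -120555/28 ≈ -4305.5)
Z(-103 - m(5)) - s = 1/(2*(-103 - 4*5**2)) - 1*(-120555/28) = 1/(2*(-103 - 4*25)) + 120555/28 = 1/(2*(-103 - 1*100)) + 120555/28 = 1/(2*(-103 - 100)) + 120555/28 = (1/2)/(-203) + 120555/28 = (1/2)*(-1/203) + 120555/28 = -1/406 + 120555/28 = 3496093/812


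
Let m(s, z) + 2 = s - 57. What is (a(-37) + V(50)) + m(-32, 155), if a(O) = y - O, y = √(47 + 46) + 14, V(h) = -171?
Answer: -211 + √93 ≈ -201.36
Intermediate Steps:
m(s, z) = -59 + s (m(s, z) = -2 + (s - 57) = -2 + (-57 + s) = -59 + s)
y = 14 + √93 (y = √93 + 14 = 14 + √93 ≈ 23.644)
a(O) = 14 + √93 - O (a(O) = (14 + √93) - O = 14 + √93 - O)
(a(-37) + V(50)) + m(-32, 155) = ((14 + √93 - 1*(-37)) - 171) + (-59 - 32) = ((14 + √93 + 37) - 171) - 91 = ((51 + √93) - 171) - 91 = (-120 + √93) - 91 = -211 + √93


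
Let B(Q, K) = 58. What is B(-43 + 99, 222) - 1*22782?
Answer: -22724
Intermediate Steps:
B(-43 + 99, 222) - 1*22782 = 58 - 1*22782 = 58 - 22782 = -22724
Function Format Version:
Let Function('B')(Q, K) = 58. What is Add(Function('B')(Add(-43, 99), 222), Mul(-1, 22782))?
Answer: -22724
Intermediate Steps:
Add(Function('B')(Add(-43, 99), 222), Mul(-1, 22782)) = Add(58, Mul(-1, 22782)) = Add(58, -22782) = -22724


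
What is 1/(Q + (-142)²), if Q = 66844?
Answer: 1/87008 ≈ 1.1493e-5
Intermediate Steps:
1/(Q + (-142)²) = 1/(66844 + (-142)²) = 1/(66844 + 20164) = 1/87008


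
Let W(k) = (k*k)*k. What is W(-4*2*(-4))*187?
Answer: 6127616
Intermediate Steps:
W(k) = k³ (W(k) = k²*k = k³)
W(-4*2*(-4))*187 = (-4*2*(-4))³*187 = (-8*(-4))³*187 = 32³*187 = 32768*187 = 6127616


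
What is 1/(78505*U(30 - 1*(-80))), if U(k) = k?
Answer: 1/8635550 ≈ 1.1580e-7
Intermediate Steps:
1/(78505*U(30 - 1*(-80))) = 1/(78505*(30 - 1*(-80))) = 1/(78505*(30 + 80)) = (1/78505)/110 = (1/78505)*(1/110) = 1/8635550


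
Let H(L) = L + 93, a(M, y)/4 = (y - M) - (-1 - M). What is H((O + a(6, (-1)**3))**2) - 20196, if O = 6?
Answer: -20067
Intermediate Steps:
a(M, y) = 4 + 4*y (a(M, y) = 4*((y - M) - (-1 - M)) = 4*((y - M) + (1 + M)) = 4*(1 + y) = 4 + 4*y)
H(L) = 93 + L
H((O + a(6, (-1)**3))**2) - 20196 = (93 + (6 + (4 + 4*(-1)**3))**2) - 20196 = (93 + (6 + (4 + 4*(-1)))**2) - 20196 = (93 + (6 + (4 - 4))**2) - 20196 = (93 + (6 + 0)**2) - 20196 = (93 + 6**2) - 20196 = (93 + 36) - 20196 = 129 - 20196 = -20067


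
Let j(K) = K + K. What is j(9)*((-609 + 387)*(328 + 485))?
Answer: -3248748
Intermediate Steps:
j(K) = 2*K
j(9)*((-609 + 387)*(328 + 485)) = (2*9)*((-609 + 387)*(328 + 485)) = 18*(-222*813) = 18*(-180486) = -3248748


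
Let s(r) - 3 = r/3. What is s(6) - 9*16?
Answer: -139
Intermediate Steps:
s(r) = 3 + r/3
s(6) - 9*16 = (3 + (1/3)*6) - 9*16 = (3 + 2) - 144 = 5 - 144 = -139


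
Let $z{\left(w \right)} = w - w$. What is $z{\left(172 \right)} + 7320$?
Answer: $7320$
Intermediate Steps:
$z{\left(w \right)} = 0$
$z{\left(172 \right)} + 7320 = 0 + 7320 = 7320$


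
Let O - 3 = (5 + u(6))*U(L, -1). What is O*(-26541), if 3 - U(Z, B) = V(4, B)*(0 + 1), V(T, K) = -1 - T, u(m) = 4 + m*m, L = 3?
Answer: -9634383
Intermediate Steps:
u(m) = 4 + m**2
U(Z, B) = 8 (U(Z, B) = 3 - (-1 - 1*4)*(0 + 1) = 3 - (-1 - 4) = 3 - (-5) = 3 - 1*(-5) = 3 + 5 = 8)
O = 363 (O = 3 + (5 + (4 + 6**2))*8 = 3 + (5 + (4 + 36))*8 = 3 + (5 + 40)*8 = 3 + 45*8 = 3 + 360 = 363)
O*(-26541) = 363*(-26541) = -9634383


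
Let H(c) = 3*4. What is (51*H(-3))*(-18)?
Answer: -11016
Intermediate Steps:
H(c) = 12
(51*H(-3))*(-18) = (51*12)*(-18) = 612*(-18) = -11016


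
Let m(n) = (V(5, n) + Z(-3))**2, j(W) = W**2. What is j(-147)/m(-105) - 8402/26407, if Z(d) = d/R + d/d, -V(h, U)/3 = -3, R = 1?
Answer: 11637085/26407 ≈ 440.68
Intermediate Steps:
V(h, U) = 9 (V(h, U) = -3*(-3) = 9)
Z(d) = 1 + d (Z(d) = d/1 + d/d = d*1 + 1 = d + 1 = 1 + d)
m(n) = 49 (m(n) = (9 + (1 - 3))**2 = (9 - 2)**2 = 7**2 = 49)
j(-147)/m(-105) - 8402/26407 = (-147)**2/49 - 8402/26407 = 21609*(1/49) - 8402*1/26407 = 441 - 8402/26407 = 11637085/26407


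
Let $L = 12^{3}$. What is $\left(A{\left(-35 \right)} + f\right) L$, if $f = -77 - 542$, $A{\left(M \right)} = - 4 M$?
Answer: $-827712$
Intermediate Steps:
$f = -619$
$L = 1728$
$\left(A{\left(-35 \right)} + f\right) L = \left(\left(-4\right) \left(-35\right) - 619\right) 1728 = \left(140 - 619\right) 1728 = \left(-479\right) 1728 = -827712$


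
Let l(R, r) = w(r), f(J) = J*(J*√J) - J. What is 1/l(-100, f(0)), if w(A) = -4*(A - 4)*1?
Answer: 1/16 ≈ 0.062500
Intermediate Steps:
w(A) = 16 - 4*A (w(A) = -4*(-4 + A)*1 = (16 - 4*A)*1 = 16 - 4*A)
f(J) = J^(5/2) - J (f(J) = J*J^(3/2) - J = J^(5/2) - J)
l(R, r) = 16 - 4*r
1/l(-100, f(0)) = 1/(16 - 4*(0^(5/2) - 1*0)) = 1/(16 - 4*(0 + 0)) = 1/(16 - 4*0) = 1/(16 + 0) = 1/16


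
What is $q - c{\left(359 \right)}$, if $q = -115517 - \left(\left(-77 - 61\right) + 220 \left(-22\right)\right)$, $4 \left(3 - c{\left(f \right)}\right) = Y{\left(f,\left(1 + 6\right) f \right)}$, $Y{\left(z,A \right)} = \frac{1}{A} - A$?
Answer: $- \frac{279370838}{2513} \approx -1.1117 \cdot 10^{5}$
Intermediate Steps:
$c{\left(f \right)} = 3 - \frac{1}{28 f} + \frac{7 f}{4}$ ($c{\left(f \right)} = 3 - \frac{\frac{1}{\left(1 + 6\right) f} - \left(1 + 6\right) f}{4} = 3 - \frac{\frac{1}{7 f} - 7 f}{4} = 3 - \frac{- 7 f + \frac{1}{7 f}}{4} = 3 + \left(- \frac{1}{28 f} + \frac{7 f}{4}\right) = 3 - \frac{1}{28 f} + \frac{7 f}{4}$)
$q = -110539$ ($q = -115517 - \left(-138 - 4840\right) = -115517 - -4978 = -115517 + 4978 = -110539$)
$q - c{\left(359 \right)} = -110539 - \left(3 - \frac{1}{28 \cdot 359} + \frac{7}{4} \cdot 359\right) = -110539 - \left(3 - \frac{1}{10052} + \frac{2513}{4}\right) = -110539 - \frac{1586331}{2513} = - \frac{279370838}{2513}$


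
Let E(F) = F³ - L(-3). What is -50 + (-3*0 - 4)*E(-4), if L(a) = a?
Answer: 194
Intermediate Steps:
E(F) = 3 + F³ (E(F) = F³ - 1*(-3) = F³ + 3 = 3 + F³)
-50 + (-3*0 - 4)*E(-4) = -50 + (-3*0 - 4)*(3 + (-4)³) = -50 + (0 - 4)*(3 - 64) = -50 - 4*(-61) = -50 + 244 = 194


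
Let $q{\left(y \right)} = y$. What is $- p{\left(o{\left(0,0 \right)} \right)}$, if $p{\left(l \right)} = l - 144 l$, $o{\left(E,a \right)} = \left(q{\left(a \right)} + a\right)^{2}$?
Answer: $0$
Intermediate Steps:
$o{\left(E,a \right)} = 4 a^{2}$ ($o{\left(E,a \right)} = \left(a + a\right)^{2} = \left(2 a\right)^{2} = 4 a^{2}$)
$p{\left(l \right)} = - 143 l$
$- p{\left(o{\left(0,0 \right)} \right)} = - \left(-143\right) 4 \cdot 0^{2} = - \left(-143\right) 4 \cdot 0 = - \left(-143\right) 0 = \left(-1\right) 0 = 0$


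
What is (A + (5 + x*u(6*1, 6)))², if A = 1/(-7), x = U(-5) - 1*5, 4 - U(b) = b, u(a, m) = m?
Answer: 40804/49 ≈ 832.73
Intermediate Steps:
U(b) = 4 - b
x = 4 (x = (4 - 1*(-5)) - 1*5 = (4 + 5) - 5 = 9 - 5 = 4)
A = -⅐ ≈ -0.14286
(A + (5 + x*u(6*1, 6)))² = (-⅐ + (5 + 4*6))² = (-⅐ + (5 + 24))² = (-⅐ + 29)² = (202/7)² = 40804/49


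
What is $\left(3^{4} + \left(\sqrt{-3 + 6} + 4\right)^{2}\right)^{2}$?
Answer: $10192 + 1600 \sqrt{3} \approx 12963.0$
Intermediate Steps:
$\left(3^{4} + \left(\sqrt{-3 + 6} + 4\right)^{2}\right)^{2} = \left(81 + \left(\sqrt{3} + 4\right)^{2}\right)^{2} = \left(81 + \left(4 + \sqrt{3}\right)^{2}\right)^{2}$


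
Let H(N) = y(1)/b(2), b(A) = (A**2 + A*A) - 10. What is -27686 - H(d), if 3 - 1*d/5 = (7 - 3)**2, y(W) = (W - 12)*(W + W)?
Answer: -27697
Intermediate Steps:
b(A) = -10 + 2*A**2 (b(A) = (A**2 + A**2) - 10 = 2*A**2 - 10 = -10 + 2*A**2)
y(W) = 2*W*(-12 + W) (y(W) = (-12 + W)*(2*W) = 2*W*(-12 + W))
d = -65 (d = 15 - 5*(7 - 3)**2 = 15 - 5*4**2 = 15 - 5*16 = 15 - 80 = -65)
H(N) = 11 (H(N) = (2*1*(-12 + 1))/(-10 + 2*2**2) = (2*1*(-11))/(-10 + 2*4) = -22/(-10 + 8) = -22/(-2) = -22*(-1/2) = 11)
-27686 - H(d) = -27686 - 1*11 = -27686 - 11 = -27697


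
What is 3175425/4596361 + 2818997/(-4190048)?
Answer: 31641390953/1750815746848 ≈ 0.018072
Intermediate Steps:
3175425/4596361 + 2818997/(-4190048) = 3175425*(1/4596361) + 2818997*(-1/4190048) = 288675/417851 - 2818997/4190048 = 31641390953/1750815746848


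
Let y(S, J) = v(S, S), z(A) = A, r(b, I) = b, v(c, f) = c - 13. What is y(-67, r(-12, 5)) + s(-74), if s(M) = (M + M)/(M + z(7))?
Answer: -5212/67 ≈ -77.791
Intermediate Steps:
v(c, f) = -13 + c
y(S, J) = -13 + S
s(M) = 2*M/(7 + M) (s(M) = (M + M)/(M + 7) = (2*M)/(7 + M) = 2*M/(7 + M))
y(-67, r(-12, 5)) + s(-74) = (-13 - 67) + 2*(-74)/(7 - 74) = -80 + 2*(-74)/(-67) = -80 + 2*(-74)*(-1/67) = -80 + 148/67 = -5212/67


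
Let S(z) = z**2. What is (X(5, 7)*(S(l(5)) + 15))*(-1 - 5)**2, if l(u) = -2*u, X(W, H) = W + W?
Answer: 41400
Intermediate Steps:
X(W, H) = 2*W
(X(5, 7)*(S(l(5)) + 15))*(-1 - 5)**2 = ((2*5)*((-2*5)**2 + 15))*(-1 - 5)**2 = (10*((-10)**2 + 15))*(-6)**2 = (10*(100 + 15))*36 = (10*115)*36 = 1150*36 = 41400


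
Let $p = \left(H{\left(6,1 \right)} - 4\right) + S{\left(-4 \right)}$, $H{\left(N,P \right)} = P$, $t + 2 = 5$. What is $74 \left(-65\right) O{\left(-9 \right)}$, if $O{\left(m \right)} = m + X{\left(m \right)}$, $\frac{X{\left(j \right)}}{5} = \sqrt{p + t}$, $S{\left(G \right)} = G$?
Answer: $43290 - 48100 i \approx 43290.0 - 48100.0 i$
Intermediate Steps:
$t = 3$ ($t = -2 + 5 = 3$)
$p = -7$ ($p = \left(1 - 4\right) - 4 = -3 - 4 = -7$)
$X{\left(j \right)} = 10 i$ ($X{\left(j \right)} = 5 \sqrt{-7 + 3} = 5 \sqrt{-4} = 5 \cdot 2 i = 10 i$)
$O{\left(m \right)} = m + 10 i$
$74 \left(-65\right) O{\left(-9 \right)} = 74 \left(-65\right) \left(-9 + 10 i\right) = - 4810 \left(-9 + 10 i\right) = 43290 - 48100 i$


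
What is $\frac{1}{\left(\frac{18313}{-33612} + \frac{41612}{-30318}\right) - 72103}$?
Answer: $- \frac{56613812}{4082134235307} \approx -1.3869 \cdot 10^{-5}$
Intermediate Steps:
$\frac{1}{\left(\frac{18313}{-33612} + \frac{41612}{-30318}\right) - 72103} = \frac{1}{\left(18313 \left(- \frac{1}{33612}\right) + 41612 \left(- \frac{1}{30318}\right)\right) - 72103} = \frac{1}{\left(- \frac{18313}{33612} - \frac{20806}{15159}\right) - 72103} = \frac{1}{- \frac{108548671}{56613812} - 72103} = \frac{1}{- \frac{4082134235307}{56613812}} = - \frac{56613812}{4082134235307}$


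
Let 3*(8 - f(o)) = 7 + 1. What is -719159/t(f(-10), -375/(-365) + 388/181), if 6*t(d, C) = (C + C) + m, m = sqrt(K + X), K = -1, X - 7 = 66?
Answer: 1194404050138299/1386974441 - 1129978809600039*sqrt(2)/1386974441 ≈ -2.9101e+5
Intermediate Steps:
X = 73 (X = 7 + 66 = 73)
f(o) = 16/3 (f(o) = 8 - (7 + 1)/3 = 8 - 1/3*8 = 8 - 8/3 = 16/3)
m = 6*sqrt(2) (m = sqrt(-1 + 73) = sqrt(72) = 6*sqrt(2) ≈ 8.4853)
t(d, C) = sqrt(2) + C/3 (t(d, C) = ((C + C) + 6*sqrt(2))/6 = (2*C + 6*sqrt(2))/6 = sqrt(2) + C/3)
-719159/t(f(-10), -375/(-365) + 388/181) = -719159/(sqrt(2) + (-375/(-365) + 388/181)/3) = -719159/(sqrt(2) + (-375*(-1/365) + 388*(1/181))/3) = -719159/(sqrt(2) + (75/73 + 388/181)/3) = -719159/(sqrt(2) + (1/3)*(41899/13213)) = -719159/(sqrt(2) + 41899/39639) = -719159/(41899/39639 + sqrt(2))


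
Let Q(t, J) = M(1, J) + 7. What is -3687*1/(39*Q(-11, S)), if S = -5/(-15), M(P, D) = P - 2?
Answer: -1229/78 ≈ -15.756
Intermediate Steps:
M(P, D) = -2 + P
S = ⅓ (S = -5*(-1/15) = ⅓ ≈ 0.33333)
Q(t, J) = 6 (Q(t, J) = (-2 + 1) + 7 = -1 + 7 = 6)
-3687*1/(39*Q(-11, S)) = -3687/(6*39) = -3687/234 = -3687*1/234 = -1229/78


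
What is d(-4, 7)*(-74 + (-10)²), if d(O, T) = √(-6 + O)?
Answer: 26*I*√10 ≈ 82.219*I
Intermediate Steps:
d(-4, 7)*(-74 + (-10)²) = √(-6 - 4)*(-74 + (-10)²) = √(-10)*(-74 + 100) = (I*√10)*26 = 26*I*√10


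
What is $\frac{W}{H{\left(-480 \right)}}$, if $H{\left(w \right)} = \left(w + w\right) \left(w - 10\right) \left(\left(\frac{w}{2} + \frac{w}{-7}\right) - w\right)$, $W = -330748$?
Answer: $- \frac{82687}{36288000} \approx -0.0022786$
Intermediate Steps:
$H{\left(w \right)} = - \frac{9 w^{2} \left(-10 + w\right)}{7}$ ($H{\left(w \right)} = 2 w \left(-10 + w\right) \left(\left(w \frac{1}{2} + w \left(- \frac{1}{7}\right)\right) - w\right) = 2 w \left(-10 + w\right) \left(\left(\frac{w}{2} - \frac{w}{7}\right) - w\right) = 2 w \left(-10 + w\right) \left(\frac{5 w}{14} - w\right) = 2 w \left(-10 + w\right) \left(- \frac{9 w}{14}\right) = - \frac{9 w^{2} \left(-10 + w\right)}{7}$)
$\frac{W}{H{\left(-480 \right)}} = - \frac{330748}{\frac{9}{7} \left(-480\right)^{2} \left(10 - -480\right)} = - \frac{330748}{\frac{9}{7} \cdot 230400 \left(10 + 480\right)} = - \frac{330748}{\frac{9}{7} \cdot 230400 \cdot 490} = - \frac{330748}{145152000} = \left(-330748\right) \frac{1}{145152000} = - \frac{82687}{36288000}$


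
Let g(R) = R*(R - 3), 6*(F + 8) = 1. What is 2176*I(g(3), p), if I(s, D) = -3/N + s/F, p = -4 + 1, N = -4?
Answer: 1632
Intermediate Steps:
F = -47/6 (F = -8 + (⅙)*1 = -8 + ⅙ = -47/6 ≈ -7.8333)
p = -3
g(R) = R*(-3 + R)
I(s, D) = ¾ - 6*s/47 (I(s, D) = -3/(-4) + s/(-47/6) = -3*(-¼) + s*(-6/47) = ¾ - 6*s/47)
2176*I(g(3), p) = 2176*(¾ - 18*(-3 + 3)/47) = 2176*(¾ - 18*0/47) = 2176*(¾ - 6/47*0) = 2176*(¾ + 0) = 2176*(¾) = 1632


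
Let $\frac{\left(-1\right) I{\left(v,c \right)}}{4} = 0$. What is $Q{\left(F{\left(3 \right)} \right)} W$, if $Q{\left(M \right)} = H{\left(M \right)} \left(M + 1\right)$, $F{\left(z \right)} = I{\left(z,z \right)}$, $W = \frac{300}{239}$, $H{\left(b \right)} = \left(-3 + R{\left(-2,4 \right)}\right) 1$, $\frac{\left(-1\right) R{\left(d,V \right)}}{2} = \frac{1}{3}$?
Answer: $- \frac{1100}{239} \approx -4.6025$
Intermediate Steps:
$I{\left(v,c \right)} = 0$ ($I{\left(v,c \right)} = \left(-4\right) 0 = 0$)
$R{\left(d,V \right)} = - \frac{2}{3}$
$H{\left(b \right)} = - \frac{11}{3}$ ($H{\left(b \right)} = \left(-3 - \frac{2}{3}\right) 1 = \left(- \frac{11}{3}\right) 1 = - \frac{11}{3}$)
$W = \frac{300}{239}$ ($W = 300 \cdot \frac{1}{239} = \frac{300}{239} \approx 1.2552$)
$F{\left(z \right)} = 0$
$Q{\left(M \right)} = - \frac{11}{3} - \frac{11 M}{3}$ ($Q{\left(M \right)} = - \frac{11 \left(M + 1\right)}{3} = - \frac{11 \left(1 + M\right)}{3} = - \frac{11}{3} - \frac{11 M}{3}$)
$Q{\left(F{\left(3 \right)} \right)} W = \left(- \frac{11}{3} - 0\right) \frac{300}{239} = \left(- \frac{11}{3} + 0\right) \frac{300}{239} = \left(- \frac{11}{3}\right) \frac{300}{239} = - \frac{1100}{239}$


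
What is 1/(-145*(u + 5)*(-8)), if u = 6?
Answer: 1/12760 ≈ 7.8370e-5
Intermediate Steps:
1/(-145*(u + 5)*(-8)) = 1/(-145*(6 + 5)*(-8)) = 1/(-1595*(-8)) = 1/(-145*(-88)) = 1/12760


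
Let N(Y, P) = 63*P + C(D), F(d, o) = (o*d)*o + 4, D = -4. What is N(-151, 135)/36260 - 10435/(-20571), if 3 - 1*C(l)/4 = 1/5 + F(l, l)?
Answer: 2792484451/3729522300 ≈ 0.74875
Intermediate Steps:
F(d, o) = 4 + d*o**2 (F(d, o) = (d*o)*o + 4 = d*o**2 + 4 = 4 + d*o**2)
C(l) = -24/5 - 4*l**3 (C(l) = 12 - 4*(1/5 + (4 + l*l**2)) = 12 - 4*(1/5 + (4 + l**3)) = 12 - 4*(21/5 + l**3) = 12 + (-84/5 - 4*l**3) = -24/5 - 4*l**3)
N(Y, P) = 1256/5 + 63*P (N(Y, P) = 63*P + (-24/5 - 4*(-4)**3) = 63*P + (-24/5 - 4*(-64)) = 63*P + (-24/5 + 256) = 63*P + 1256/5 = 1256/5 + 63*P)
N(-151, 135)/36260 - 10435/(-20571) = (1256/5 + 63*135)/36260 - 10435/(-20571) = (1256/5 + 8505)*(1/36260) - 10435*(-1/20571) = (43781/5)*(1/36260) + 10435/20571 = 43781/181300 + 10435/20571 = 2792484451/3729522300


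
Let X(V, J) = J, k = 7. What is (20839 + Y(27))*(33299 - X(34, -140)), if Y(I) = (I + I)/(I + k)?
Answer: 696888430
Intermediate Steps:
Y(I) = 2*I/(7 + I) (Y(I) = (I + I)/(I + 7) = (2*I)/(7 + I) = 2*I/(7 + I))
(20839 + Y(27))*(33299 - X(34, -140)) = (20839 + 2*27/(7 + 27))*(33299 - 1*(-140)) = (20839 + 2*27/34)*(33299 + 140) = (20839 + 2*27*(1/34))*33439 = (20839 + 27/17)*33439 = (354290/17)*33439 = 696888430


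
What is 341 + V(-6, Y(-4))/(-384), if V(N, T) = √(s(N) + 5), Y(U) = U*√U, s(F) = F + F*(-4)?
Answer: 341 - √23/384 ≈ 340.99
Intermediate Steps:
s(F) = -3*F (s(F) = F - 4*F = -3*F)
Y(U) = U^(3/2)
V(N, T) = √(5 - 3*N) (V(N, T) = √(-3*N + 5) = √(5 - 3*N))
341 + V(-6, Y(-4))/(-384) = 341 + √(5 - 3*(-6))/(-384) = 341 - √(5 + 18)/384 = 341 - √23/384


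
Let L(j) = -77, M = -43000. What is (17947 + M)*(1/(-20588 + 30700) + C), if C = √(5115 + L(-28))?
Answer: -25053/10112 - 25053*√5038 ≈ -1.7782e+6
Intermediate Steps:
C = √5038 (C = √(5115 - 77) = √5038 ≈ 70.979)
(17947 + M)*(1/(-20588 + 30700) + C) = (17947 - 43000)*(1/(-20588 + 30700) + √5038) = -25053*(1/10112 + √5038) = -25053/10112 - 25053*√5038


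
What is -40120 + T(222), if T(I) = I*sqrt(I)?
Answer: -40120 + 222*sqrt(222) ≈ -36812.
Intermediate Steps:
T(I) = I**(3/2)
-40120 + T(222) = -40120 + 222**(3/2) = -40120 + 222*sqrt(222)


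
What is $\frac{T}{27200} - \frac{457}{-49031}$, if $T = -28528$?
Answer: $- \frac{86645373}{83352700} \approx -1.0395$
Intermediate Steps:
$\frac{T}{27200} - \frac{457}{-49031} = - \frac{28528}{27200} - \frac{457}{-49031} = \left(-28528\right) \frac{1}{27200} - - \frac{457}{49031} = - \frac{1783}{1700} + \frac{457}{49031} = - \frac{86645373}{83352700}$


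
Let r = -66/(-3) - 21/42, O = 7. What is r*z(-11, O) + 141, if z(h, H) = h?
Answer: -191/2 ≈ -95.500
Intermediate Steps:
r = 43/2 (r = -66*(-⅓) - 21*1/42 = 22 - ½ = 43/2 ≈ 21.500)
r*z(-11, O) + 141 = (43/2)*(-11) + 141 = -473/2 + 141 = -191/2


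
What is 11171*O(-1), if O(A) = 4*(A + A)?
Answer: -89368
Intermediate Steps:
O(A) = 8*A (O(A) = 4*(2*A) = 8*A)
11171*O(-1) = 11171*(8*(-1)) = 11171*(-8) = -89368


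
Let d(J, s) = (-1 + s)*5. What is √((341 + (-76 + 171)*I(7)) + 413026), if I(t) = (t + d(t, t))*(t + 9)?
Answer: √469607 ≈ 685.28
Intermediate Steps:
d(J, s) = -5 + 5*s
I(t) = (-5 + 6*t)*(9 + t) (I(t) = (t + (-5 + 5*t))*(t + 9) = (-5 + 6*t)*(9 + t))
√((341 + (-76 + 171)*I(7)) + 413026) = √((341 + (-76 + 171)*(-45 + 6*7² + 49*7)) + 413026) = √((341 + 95*(-45 + 6*49 + 343)) + 413026) = √((341 + 95*(-45 + 294 + 343)) + 413026) = √((341 + 95*592) + 413026) = √((341 + 56240) + 413026) = √(56581 + 413026) = √469607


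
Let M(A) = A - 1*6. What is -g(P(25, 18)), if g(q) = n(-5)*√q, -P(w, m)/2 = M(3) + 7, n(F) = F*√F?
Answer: -10*√10 ≈ -31.623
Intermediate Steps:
M(A) = -6 + A (M(A) = A - 6 = -6 + A)
n(F) = F^(3/2)
P(w, m) = -8 (P(w, m) = -2*((-6 + 3) + 7) = -2*(-3 + 7) = -2*4 = -8)
g(q) = -5*I*√5*√q (g(q) = (-5)^(3/2)*√q = (-5*I*√5)*√q = -5*I*√5*√q)
-g(P(25, 18)) = -(-5)*I*√5*√(-8) = -(-5)*I*√5*2*I*√2 = -10*√10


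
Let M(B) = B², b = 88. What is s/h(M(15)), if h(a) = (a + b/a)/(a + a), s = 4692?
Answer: 475065000/50713 ≈ 9367.7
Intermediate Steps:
h(a) = (a + 88/a)/(2*a) (h(a) = (a + 88/a)/(a + a) = (a + 88/a)/((2*a)) = (a + 88/a)*(1/(2*a)) = (a + 88/a)/(2*a))
s/h(M(15)) = 4692/(½ + 44/(15²)²) = 4692/(½ + 44/225²) = 4692/(½ + 44*(1/50625)) = 4692/(½ + 44/50625) = 4692/(50713/101250) = 4692*(101250/50713) = 475065000/50713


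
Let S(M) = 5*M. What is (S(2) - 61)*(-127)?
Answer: 6477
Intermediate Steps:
(S(2) - 61)*(-127) = (5*2 - 61)*(-127) = (10 - 61)*(-127) = -51*(-127) = 6477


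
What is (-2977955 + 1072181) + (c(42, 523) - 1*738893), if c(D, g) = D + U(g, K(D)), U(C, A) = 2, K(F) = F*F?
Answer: -2644623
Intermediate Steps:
K(F) = F²
c(D, g) = 2 + D (c(D, g) = D + 2 = 2 + D)
(-2977955 + 1072181) + (c(42, 523) - 1*738893) = (-2977955 + 1072181) + ((2 + 42) - 1*738893) = -1905774 + (44 - 738893) = -1905774 - 738849 = -2644623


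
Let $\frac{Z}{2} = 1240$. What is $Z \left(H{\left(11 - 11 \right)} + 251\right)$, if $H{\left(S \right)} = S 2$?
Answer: $622480$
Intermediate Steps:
$H{\left(S \right)} = 2 S$
$Z = 2480$ ($Z = 2 \cdot 1240 = 2480$)
$Z \left(H{\left(11 - 11 \right)} + 251\right) = 2480 \left(2 \left(11 - 11\right) + 251\right) = 2480 \left(2 \cdot 0 + 251\right) = 2480 \left(0 + 251\right) = 2480 \cdot 251 = 622480$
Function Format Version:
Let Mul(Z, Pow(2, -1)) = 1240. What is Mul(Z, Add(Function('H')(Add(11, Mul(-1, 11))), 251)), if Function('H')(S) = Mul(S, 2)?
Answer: 622480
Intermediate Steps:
Function('H')(S) = Mul(2, S)
Z = 2480 (Z = Mul(2, 1240) = 2480)
Mul(Z, Add(Function('H')(Add(11, Mul(-1, 11))), 251)) = Mul(2480, Add(Mul(2, Add(11, Mul(-1, 11))), 251)) = Mul(2480, Add(Mul(2, Add(11, -11)), 251)) = Mul(2480, Add(Mul(2, 0), 251)) = Mul(2480, Add(0, 251)) = Mul(2480, 251) = 622480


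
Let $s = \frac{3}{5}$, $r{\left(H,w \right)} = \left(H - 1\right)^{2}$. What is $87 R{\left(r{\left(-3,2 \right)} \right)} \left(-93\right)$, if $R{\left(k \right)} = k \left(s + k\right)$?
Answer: $- \frac{10744848}{5} \approx -2.149 \cdot 10^{6}$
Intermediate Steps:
$r{\left(H,w \right)} = \left(-1 + H\right)^{2}$
$s = \frac{3}{5}$ ($s = 3 \cdot \frac{1}{5} = \frac{3}{5} \approx 0.6$)
$R{\left(k \right)} = k \left(\frac{3}{5} + k\right)$
$87 R{\left(r{\left(-3,2 \right)} \right)} \left(-93\right) = 87 \frac{\left(-1 - 3\right)^{2} \left(3 + 5 \left(-1 - 3\right)^{2}\right)}{5} \left(-93\right) = 87 \frac{\left(-4\right)^{2} \left(3 + 5 \left(-4\right)^{2}\right)}{5} \left(-93\right) = 87 \cdot \frac{1}{5} \cdot 16 \left(3 + 5 \cdot 16\right) \left(-93\right) = 87 \cdot \frac{1}{5} \cdot 16 \left(3 + 80\right) \left(-93\right) = 87 \cdot \frac{1}{5} \cdot 16 \cdot 83 \left(-93\right) = 87 \cdot \frac{1328}{5} \left(-93\right) = \frac{115536}{5} \left(-93\right) = - \frac{10744848}{5}$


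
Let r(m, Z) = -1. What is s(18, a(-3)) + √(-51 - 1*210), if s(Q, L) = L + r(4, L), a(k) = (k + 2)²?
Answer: 3*I*√29 ≈ 16.155*I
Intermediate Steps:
a(k) = (2 + k)²
s(Q, L) = -1 + L (s(Q, L) = L - 1 = -1 + L)
s(18, a(-3)) + √(-51 - 1*210) = (-1 + (2 - 3)²) + √(-51 - 1*210) = (-1 + (-1)²) + √(-51 - 210) = (-1 + 1) + √(-261) = 0 + 3*I*√29 = 3*I*√29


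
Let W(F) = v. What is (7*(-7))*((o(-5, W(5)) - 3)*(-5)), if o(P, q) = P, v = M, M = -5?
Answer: -1960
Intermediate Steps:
v = -5
W(F) = -5
(7*(-7))*((o(-5, W(5)) - 3)*(-5)) = (7*(-7))*((-5 - 3)*(-5)) = -(-392)*(-5) = -49*40 = -1960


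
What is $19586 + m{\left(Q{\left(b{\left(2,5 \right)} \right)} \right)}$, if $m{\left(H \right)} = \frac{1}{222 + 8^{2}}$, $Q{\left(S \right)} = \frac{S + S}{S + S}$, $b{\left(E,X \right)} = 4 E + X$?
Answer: $\frac{5601597}{286} \approx 19586.0$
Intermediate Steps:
$b{\left(E,X \right)} = X + 4 E$
$Q{\left(S \right)} = 1$ ($Q{\left(S \right)} = \frac{2 S}{2 S} = 2 S \frac{1}{2 S} = 1$)
$m{\left(H \right)} = \frac{1}{286}$ ($m{\left(H \right)} = \frac{1}{222 + 64} = \frac{1}{286}$)
$19586 + m{\left(Q{\left(b{\left(2,5 \right)} \right)} \right)} = 19586 + \frac{1}{286} = \frac{5601597}{286}$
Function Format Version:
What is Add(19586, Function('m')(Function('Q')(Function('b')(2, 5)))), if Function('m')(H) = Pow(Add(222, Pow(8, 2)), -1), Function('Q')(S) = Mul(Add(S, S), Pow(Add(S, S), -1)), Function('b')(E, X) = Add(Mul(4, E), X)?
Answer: Rational(5601597, 286) ≈ 19586.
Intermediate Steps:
Function('b')(E, X) = Add(X, Mul(4, E))
Function('Q')(S) = 1 (Function('Q')(S) = Mul(Mul(2, S), Pow(Mul(2, S), -1)) = Mul(Mul(2, S), Mul(Rational(1, 2), Pow(S, -1))) = 1)
Function('m')(H) = Rational(1, 286) (Function('m')(H) = Pow(Add(222, 64), -1) = Pow(286, -1) = Rational(1, 286))
Add(19586, Function('m')(Function('Q')(Function('b')(2, 5)))) = Add(19586, Rational(1, 286)) = Rational(5601597, 286)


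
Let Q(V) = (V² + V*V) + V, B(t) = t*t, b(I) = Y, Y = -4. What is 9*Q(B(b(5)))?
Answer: 4752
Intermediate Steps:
b(I) = -4
B(t) = t²
Q(V) = V + 2*V² (Q(V) = (V² + V²) + V = 2*V² + V = V + 2*V²)
9*Q(B(b(5))) = 9*((-4)²*(1 + 2*(-4)²)) = 9*(16*(1 + 2*16)) = 9*(16*(1 + 32)) = 9*(16*33) = 9*528 = 4752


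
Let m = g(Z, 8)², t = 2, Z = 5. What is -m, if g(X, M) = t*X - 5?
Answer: -25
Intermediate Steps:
g(X, M) = -5 + 2*X (g(X, M) = 2*X - 5 = -5 + 2*X)
m = 25 (m = (-5 + 2*5)² = (-5 + 10)² = 5² = 25)
-m = -1*25 = -25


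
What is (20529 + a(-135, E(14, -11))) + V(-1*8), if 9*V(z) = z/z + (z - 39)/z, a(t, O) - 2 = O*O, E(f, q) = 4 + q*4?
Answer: 1593487/72 ≈ 22132.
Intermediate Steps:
E(f, q) = 4 + 4*q
a(t, O) = 2 + O² (a(t, O) = 2 + O*O = 2 + O²)
V(z) = ⅑ + (-39 + z)/(9*z) (V(z) = (z/z + (z - 39)/z)/9 = (1 + (-39 + z)/z)/9 = ⅑ + (-39 + z)/(9*z))
(20529 + a(-135, E(14, -11))) + V(-1*8) = (20529 + (2 + (4 + 4*(-11))²)) + (-39 + 2*(-1*8))/(9*((-1*8))) = (20529 + (2 + (4 - 44)²)) + (⅑)*(-39 + 2*(-8))/(-8) = (20529 + (2 + (-40)²)) + (⅑)*(-⅛)*(-39 - 16) = (20529 + (2 + 1600)) + (⅑)*(-⅛)*(-55) = (20529 + 1602) + 55/72 = 22131 + 55/72 = 1593487/72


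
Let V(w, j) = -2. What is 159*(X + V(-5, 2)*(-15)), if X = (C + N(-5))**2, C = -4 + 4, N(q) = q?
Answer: 8745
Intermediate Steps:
C = 0
X = 25 (X = (0 - 5)**2 = (-5)**2 = 25)
159*(X + V(-5, 2)*(-15)) = 159*(25 - 2*(-15)) = 159*(25 + 30) = 159*55 = 8745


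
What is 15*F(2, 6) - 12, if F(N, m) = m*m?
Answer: 528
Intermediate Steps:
F(N, m) = m²
15*F(2, 6) - 12 = 15*6² - 12 = 15*36 - 12 = 540 - 12 = 528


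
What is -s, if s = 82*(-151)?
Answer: 12382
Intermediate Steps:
s = -12382
-s = -1*(-12382) = 12382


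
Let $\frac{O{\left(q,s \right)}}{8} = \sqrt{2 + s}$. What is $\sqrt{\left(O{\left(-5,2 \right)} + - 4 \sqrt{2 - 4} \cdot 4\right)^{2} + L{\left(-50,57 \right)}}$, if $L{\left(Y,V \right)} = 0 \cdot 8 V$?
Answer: $16 - 16 i \sqrt{2} \approx 16.0 - 22.627 i$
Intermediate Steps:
$L{\left(Y,V \right)} = 0$ ($L{\left(Y,V \right)} = 0 V = 0$)
$O{\left(q,s \right)} = 8 \sqrt{2 + s}$
$\sqrt{\left(O{\left(-5,2 \right)} + - 4 \sqrt{2 - 4} \cdot 4\right)^{2} + L{\left(-50,57 \right)}} = \sqrt{\left(8 \sqrt{2 + 2} + - 4 \sqrt{2 - 4} \cdot 4\right)^{2} + 0} = \sqrt{\left(8 \sqrt{4} + - 4 \sqrt{-2} \cdot 4\right)^{2} + 0} = \sqrt{\left(8 \cdot 2 + - 4 i \sqrt{2} \cdot 4\right)^{2} + 0} = \sqrt{\left(16 + - 4 i \sqrt{2} \cdot 4\right)^{2} + 0} = \sqrt{\left(16 - 16 i \sqrt{2}\right)^{2} + 0} = \sqrt{\left(16 - 16 i \sqrt{2}\right)^{2}} = 16 - 16 i \sqrt{2}$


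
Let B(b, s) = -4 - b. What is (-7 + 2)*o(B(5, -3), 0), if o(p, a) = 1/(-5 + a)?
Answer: 1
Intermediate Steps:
(-7 + 2)*o(B(5, -3), 0) = (-7 + 2)/(-5 + 0) = -5/(-5) = -5*(-⅕) = 1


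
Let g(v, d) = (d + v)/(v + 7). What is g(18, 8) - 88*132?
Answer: -290374/25 ≈ -11615.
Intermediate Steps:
g(v, d) = (d + v)/(7 + v)
g(18, 8) - 88*132 = (8 + 18)/(7 + 18) - 88*132 = 26/25 - 11616 = -290374/25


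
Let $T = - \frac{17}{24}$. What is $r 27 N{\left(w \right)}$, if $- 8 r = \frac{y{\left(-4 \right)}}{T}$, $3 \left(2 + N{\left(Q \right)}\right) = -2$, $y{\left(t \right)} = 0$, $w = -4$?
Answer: $0$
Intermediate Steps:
$T = - \frac{17}{24}$ ($T = \left(-17\right) \frac{1}{24} = - \frac{17}{24} \approx -0.70833$)
$N{\left(Q \right)} = - \frac{8}{3}$ ($N{\left(Q \right)} = -2 + \frac{1}{3} \left(-2\right) = -2 - \frac{2}{3} = - \frac{8}{3}$)
$r = 0$ ($r = - \frac{0 \frac{1}{- \frac{17}{24}}}{8} = - \frac{0 \left(- \frac{24}{17}\right)}{8} = \left(- \frac{1}{8}\right) 0 = 0$)
$r 27 N{\left(w \right)} = 0 \cdot 27 \left(- \frac{8}{3}\right) = 0 \left(- \frac{8}{3}\right) = 0$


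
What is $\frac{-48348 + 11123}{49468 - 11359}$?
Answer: $- \frac{37225}{38109} \approx -0.9768$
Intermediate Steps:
$\frac{-48348 + 11123}{49468 - 11359} = - \frac{37225}{38109}$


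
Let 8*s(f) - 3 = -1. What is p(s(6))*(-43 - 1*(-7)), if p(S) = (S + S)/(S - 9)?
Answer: 72/35 ≈ 2.0571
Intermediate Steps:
s(f) = 1/4 (s(f) = 3/8 + (1/8)*(-1) = 3/8 - 1/8 = 1/4)
p(S) = 2*S/(-9 + S) (p(S) = (2*S)/(-9 + S) = 2*S/(-9 + S))
p(s(6))*(-43 - 1*(-7)) = (2*(1/4)/(-9 + 1/4))*(-43 - 1*(-7)) = (2*(1/4)/(-35/4))*(-43 + 7) = (2*(1/4)*(-4/35))*(-36) = -2/35*(-36) = 72/35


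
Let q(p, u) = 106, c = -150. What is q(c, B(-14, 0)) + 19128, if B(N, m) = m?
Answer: 19234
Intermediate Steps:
q(c, B(-14, 0)) + 19128 = 106 + 19128 = 19234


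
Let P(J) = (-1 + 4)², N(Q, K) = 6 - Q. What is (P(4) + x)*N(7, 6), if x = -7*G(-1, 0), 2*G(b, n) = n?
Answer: -9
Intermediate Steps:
G(b, n) = n/2
x = 0 (x = -7*0/2 = -7*0 = 0)
P(J) = 9 (P(J) = 3² = 9)
(P(4) + x)*N(7, 6) = (9 + 0)*(6 - 1*7) = 9*(6 - 7) = 9*(-1) = -9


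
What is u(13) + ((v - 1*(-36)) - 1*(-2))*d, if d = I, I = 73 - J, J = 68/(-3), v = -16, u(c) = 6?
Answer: 6332/3 ≈ 2110.7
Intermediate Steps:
J = -68/3 (J = 68*(-⅓) = -68/3 ≈ -22.667)
I = 287/3 (I = 73 - 1*(-68/3) = 73 + 68/3 = 287/3 ≈ 95.667)
d = 287/3 ≈ 95.667
u(13) + ((v - 1*(-36)) - 1*(-2))*d = 6 + ((-16 - 1*(-36)) - 1*(-2))*(287/3) = 6 + ((-16 + 36) + 2)*(287/3) = 6 + (20 + 2)*(287/3) = 6 + 22*(287/3) = 6 + 6314/3 = 6332/3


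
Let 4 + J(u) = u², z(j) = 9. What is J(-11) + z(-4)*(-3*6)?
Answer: -45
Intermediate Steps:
J(u) = -4 + u²
J(-11) + z(-4)*(-3*6) = (-4 + (-11)²) + 9*(-3*6) = (-4 + 121) + 9*(-18) = 117 - 162 = -45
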